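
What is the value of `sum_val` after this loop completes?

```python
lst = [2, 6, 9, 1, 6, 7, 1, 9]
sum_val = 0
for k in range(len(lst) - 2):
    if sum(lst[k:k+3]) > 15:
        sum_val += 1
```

Count windows with sum > 15
`sum_val` takes the values: 0 → 1 → 2 → 3 → 4

Answer: 4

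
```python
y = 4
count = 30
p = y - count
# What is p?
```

Trace:
`y = 4` → y = 4
`count = 30` → count = 30
`p = y - count` → p = -26
So p = -26

Answer: -26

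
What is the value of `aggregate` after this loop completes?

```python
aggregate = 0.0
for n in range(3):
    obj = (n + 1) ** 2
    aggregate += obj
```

Sum of squared losses 1² + 2² + ... + 3²
`aggregate` takes the values: 0.0 → 1.0 → 5.0 → 14.0

Answer: 14.0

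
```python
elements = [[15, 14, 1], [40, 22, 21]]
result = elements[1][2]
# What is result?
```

Trace:
`elements = [[15, 14, 1], [40, 22, 21]]` → elements = [[15, 14, 1], [40, 22, 21]]
`result = elements[1][2]` → result = 21
So result = 21

Answer: 21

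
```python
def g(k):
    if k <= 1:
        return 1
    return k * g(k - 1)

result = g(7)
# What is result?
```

g(7) = 7 * 6 * 5 * 4 * 3 * 2 * 1 = 5040

Answer: 5040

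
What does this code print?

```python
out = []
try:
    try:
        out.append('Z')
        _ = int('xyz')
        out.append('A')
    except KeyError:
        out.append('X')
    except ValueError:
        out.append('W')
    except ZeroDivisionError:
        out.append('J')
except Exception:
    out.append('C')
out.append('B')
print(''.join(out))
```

Execution trace: 'Z' (inner try body) → 'W' (inner except ValueError) → 'B' (after the try/except). Output: ZWB

Answer: ZWB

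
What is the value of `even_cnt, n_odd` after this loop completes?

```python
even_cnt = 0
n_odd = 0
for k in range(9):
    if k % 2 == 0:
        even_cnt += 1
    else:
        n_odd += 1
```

Count evens and odds in range(9)
`even_cnt, n_odd` takes the values: (0, 0) → (1, 0) → (1, 1) → (2, 1) → (2, 2) → (3, 2) → (3, 3) → (4, 3) → (4, 4) → (5, 4)

Answer: 5, 4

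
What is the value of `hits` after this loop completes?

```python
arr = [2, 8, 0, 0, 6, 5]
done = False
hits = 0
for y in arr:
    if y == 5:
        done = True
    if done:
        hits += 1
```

Count elements after first 5 in [2, 8, 0, 0, 6, 5]
`hits` takes the values: 0 → 1

Answer: 1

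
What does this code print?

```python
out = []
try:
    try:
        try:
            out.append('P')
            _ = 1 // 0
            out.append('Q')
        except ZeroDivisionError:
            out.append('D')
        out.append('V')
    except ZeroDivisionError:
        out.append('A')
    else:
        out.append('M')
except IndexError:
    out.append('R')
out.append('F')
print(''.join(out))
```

Execution trace: 'P' (inner try body) → 'D' (inner except ZeroDivisionError) → 'V' (try body, no exception) → 'M' (else) → 'F' (after the try/except). Output: PDVMF

Answer: PDVMF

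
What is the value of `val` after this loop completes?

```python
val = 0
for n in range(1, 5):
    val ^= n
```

XOR of 1 to 4
`val` takes the values: 0 → 1 → 3 → 0 → 4

Answer: 4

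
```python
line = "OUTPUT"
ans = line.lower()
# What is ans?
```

Trace:
`line = "OUTPUT"` → line = 'OUTPUT'
`ans = line.lower()` → ans = 'output'
So ans = 'output'

Answer: 'output'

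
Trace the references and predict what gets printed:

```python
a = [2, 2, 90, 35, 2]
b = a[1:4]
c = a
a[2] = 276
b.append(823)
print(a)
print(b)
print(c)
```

Key concept: slice vs alias.
Step by step:
`a = [2, 2, 90, 35, 2]` → a = [2, 2, 90, 35, 2]
`b = a[1:4]` → b = [2, 90, 35]
`c = a` → c = [2, 2, 90, 35, 2] (same object as a)
`a[2] = 276` → a = [2, 2, 276, 35, 2] (same object as c); c = [2, 2, 276, 35, 2] (same object as a)
`b.append(823)` → b = [2, 90, 35, 823]
`print(a)` → prints [2, 2, 276, 35, 2]
`print(b)` → prints [2, 90, 35, 823]
`print(c)` → prints [2, 2, 276, 35, 2]

Answer:
[2, 2, 276, 35, 2]
[2, 90, 35, 823]
[2, 2, 276, 35, 2]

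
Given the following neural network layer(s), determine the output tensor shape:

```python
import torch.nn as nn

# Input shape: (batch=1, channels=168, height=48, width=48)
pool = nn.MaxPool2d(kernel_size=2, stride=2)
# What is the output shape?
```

Input: (1, 168, 48, 48) -> Output: (1, 168, 24, 24)

Answer: (1, 168, 24, 24)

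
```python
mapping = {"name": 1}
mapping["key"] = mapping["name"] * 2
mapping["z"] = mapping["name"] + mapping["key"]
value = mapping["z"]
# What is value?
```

Trace:
`mapping = {"name": 1}` → mapping = {'name': 1}
`mapping["key"] = mapping["name"] * 2` → mapping = {'name': 1, 'key': 2}
`mapping["z"] = mapping["name"] + mapping["key"]` → mapping = {'name': 1, 'key': 2, 'z': 3}
`value = mapping["z"]` → value = 3
So value = 3

Answer: 3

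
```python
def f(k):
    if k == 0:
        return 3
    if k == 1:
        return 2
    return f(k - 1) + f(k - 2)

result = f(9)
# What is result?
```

Build up from base cases: f(0)=3, f(1)=2, f(2)=5, f(3)=7, f(4)=12, f(5)=19, f(6)=31, ..., f(9)=131

Answer: 131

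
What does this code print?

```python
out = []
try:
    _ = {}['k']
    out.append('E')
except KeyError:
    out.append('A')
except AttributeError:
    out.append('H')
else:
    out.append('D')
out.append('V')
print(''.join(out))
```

Execution trace: 'A' (except KeyError) → 'V' (after the try/except). Output: AV

Answer: AV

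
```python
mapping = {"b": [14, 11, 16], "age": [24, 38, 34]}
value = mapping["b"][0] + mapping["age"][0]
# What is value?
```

Trace:
`mapping = {"b": [14, 11, 16], "age": [24, 38, 34]}` → mapping = {'b': [14, 11, 16], 'age': [24, 38, 34]}
`value = mapping["b"][0] + mapping["age"][0]` → value = 38
So value = 38

Answer: 38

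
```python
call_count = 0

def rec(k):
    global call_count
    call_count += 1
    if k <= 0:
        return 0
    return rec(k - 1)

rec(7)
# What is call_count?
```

Linear recursion stepping by 1: 8 calls from k=7 down to ≤0.

Answer: 8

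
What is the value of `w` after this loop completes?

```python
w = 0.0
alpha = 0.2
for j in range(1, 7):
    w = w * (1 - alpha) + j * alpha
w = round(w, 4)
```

Moving average with lr=0.2
`w` takes the values: 0.0 → 0.2 → 0.56 → 1.048 → 1.6384 → 2.31072 → 3.048576 → 3.0486

Answer: 3.0486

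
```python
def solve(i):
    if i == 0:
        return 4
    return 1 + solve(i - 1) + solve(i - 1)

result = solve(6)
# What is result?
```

solve(i) = 1 + 2·solve(i-1), solve(0)=4. Closed form: (4+1)·2^6 - 1 = 319.

Answer: 319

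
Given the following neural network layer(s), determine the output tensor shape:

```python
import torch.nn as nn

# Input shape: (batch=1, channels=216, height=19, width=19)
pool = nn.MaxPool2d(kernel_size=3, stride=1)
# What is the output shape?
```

Input: (1, 216, 19, 19) -> Output: (1, 216, 17, 17)

Answer: (1, 216, 17, 17)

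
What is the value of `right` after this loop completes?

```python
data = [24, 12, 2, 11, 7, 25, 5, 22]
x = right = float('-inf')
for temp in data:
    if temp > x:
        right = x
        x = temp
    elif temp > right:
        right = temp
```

Second largest (with repeats) in [24, 12, 2, 11, 7, 25, 5, 22]
`right` takes the values: -inf → 12 → 24

Answer: 24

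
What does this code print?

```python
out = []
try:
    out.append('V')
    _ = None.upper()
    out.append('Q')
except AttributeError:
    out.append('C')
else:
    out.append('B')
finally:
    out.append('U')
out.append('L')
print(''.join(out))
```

Execution trace: 'V' (try body) → 'C' (except AttributeError) → 'U' (finally) → 'L' (after the try/except). Output: VCUL

Answer: VCUL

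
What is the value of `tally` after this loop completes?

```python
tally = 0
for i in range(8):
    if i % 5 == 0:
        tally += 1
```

Count numbers divisible by 5 in range(8)
`tally` takes the values: 0 → 1 → 2

Answer: 2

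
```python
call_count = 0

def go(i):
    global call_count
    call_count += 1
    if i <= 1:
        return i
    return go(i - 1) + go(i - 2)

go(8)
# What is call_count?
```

Calls(i) = 1 + Calls(i-1) + Calls(i-2); Calls(0)=Calls(1)=1. For i=8 this gives 67.

Answer: 67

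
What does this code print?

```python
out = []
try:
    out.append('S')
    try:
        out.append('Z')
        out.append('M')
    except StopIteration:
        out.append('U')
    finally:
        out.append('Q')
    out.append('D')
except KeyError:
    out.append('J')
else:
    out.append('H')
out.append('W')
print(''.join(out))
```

Execution trace: 'S' (try body) → 'Z' (inner try body) → 'M' (inner try body, no exception) → 'Q' (inner finally) → 'D' (try body, no exception) → 'H' (else) → 'W' (after the try/except). Output: SZMQDHW

Answer: SZMQDHW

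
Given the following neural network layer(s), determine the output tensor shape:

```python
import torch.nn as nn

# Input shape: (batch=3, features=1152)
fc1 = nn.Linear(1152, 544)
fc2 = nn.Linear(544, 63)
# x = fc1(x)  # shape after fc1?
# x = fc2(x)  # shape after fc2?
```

Input: (3, 1152) -> after fc1: (3, 544) -> Output: (3, 63)

Answer: (3, 63)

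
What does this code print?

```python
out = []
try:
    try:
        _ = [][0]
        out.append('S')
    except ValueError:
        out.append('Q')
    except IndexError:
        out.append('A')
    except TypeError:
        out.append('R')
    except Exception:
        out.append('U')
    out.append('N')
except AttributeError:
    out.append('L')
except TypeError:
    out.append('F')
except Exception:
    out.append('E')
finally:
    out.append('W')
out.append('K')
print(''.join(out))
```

Execution trace: 'A' (inner except IndexError) → 'N' (try body, no exception) → 'W' (finally) → 'K' (after the try/except). Output: ANWK

Answer: ANWK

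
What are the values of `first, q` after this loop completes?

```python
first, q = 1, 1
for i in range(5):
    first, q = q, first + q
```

Fibonacci: after 5 iterations
`first, q` takes the values: (1, 1) → (1, 2) → (2, 3) → (3, 5) → (5, 8) → (8, 13)

Answer: 8, 13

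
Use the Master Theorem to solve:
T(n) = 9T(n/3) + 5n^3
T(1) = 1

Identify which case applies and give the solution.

a=9, b=3, f(n)=5n^3. log_3(9) = 2. Since c=3 > 2 and the regularity condition holds (9(n/3)^3 = (9/3^3)n^3 with 9/3^3 < 1), Case 3 applies: T(n) = Θ(f(n)) = O(n^3).

Answer: O(n^3) - Case 3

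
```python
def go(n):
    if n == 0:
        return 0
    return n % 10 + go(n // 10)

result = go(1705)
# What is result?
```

Sum of digits of 1705: 5 + 0 + 7 + 1 = 13

Answer: 13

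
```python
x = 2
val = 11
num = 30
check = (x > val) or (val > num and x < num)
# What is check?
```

Trace:
`x = 2` → x = 2
`val = 11` → val = 11
`num = 30` → num = 30
`check = (x > val) or (val > num and x < num)` → check = False
So check = False

Answer: False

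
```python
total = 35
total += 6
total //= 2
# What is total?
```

Trace:
`total = 35` → total = 35
`total += 6` → total = 41
`total //= 2` → total = 20
So total = 20

Answer: 20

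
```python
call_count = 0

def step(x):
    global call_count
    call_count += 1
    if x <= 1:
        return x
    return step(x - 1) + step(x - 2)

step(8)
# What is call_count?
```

Calls(x) = 1 + Calls(x-1) + Calls(x-2); Calls(0)=Calls(1)=1. For x=8 this gives 67.

Answer: 67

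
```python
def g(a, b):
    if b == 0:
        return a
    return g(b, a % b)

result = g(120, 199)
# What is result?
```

g(120, 199) -> g(199, 120) -> g(120, 79) -> g(79, 41) -> g(41, 38) -> g(38, 3) -> g(3, 2) -> g(2, 1) -> g(1, 0) -> 1

Answer: 1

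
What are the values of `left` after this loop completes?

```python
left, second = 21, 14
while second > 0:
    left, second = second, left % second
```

GCD of 21 and 14
`left` takes the values: 21 → 14 → 7

Answer: 7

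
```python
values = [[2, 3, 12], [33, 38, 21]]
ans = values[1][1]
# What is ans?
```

Trace:
`values = [[2, 3, 12], [33, 38, 21]]` → values = [[2, 3, 12], [33, 38, 21]]
`ans = values[1][1]` → ans = 38
So ans = 38

Answer: 38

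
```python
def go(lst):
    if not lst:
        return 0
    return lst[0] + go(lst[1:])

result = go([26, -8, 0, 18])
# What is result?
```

26 + (-8) + 0 + 18 + 0 = 36

Answer: 36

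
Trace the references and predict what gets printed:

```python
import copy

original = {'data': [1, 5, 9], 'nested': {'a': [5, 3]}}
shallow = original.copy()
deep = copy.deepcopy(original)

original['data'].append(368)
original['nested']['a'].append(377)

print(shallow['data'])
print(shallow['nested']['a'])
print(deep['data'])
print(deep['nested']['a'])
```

Key concept: comparing shallow vs deep copy.
Step by step:
`original = {'data': [1, 5, 9], 'nested': {'a': [5, 3]}}` → original = {'data': [1, 5, 9], 'nested': {'a': [5, 3]}}
`shallow = original.copy()` → shallow = {'data': [1, 5, 9], 'nested': {'a': [5, 3]}}
`deep = copy.deepcopy(original)` → deep = {'data': [1, 5, 9], 'nested': {'a': [5, 3]}}
`original['data'].append(368)` → original = {'data': [1, 5, 9, 368], 'nested': {'a': [5, 3]}}; shallow = {'data': [1, 5, 9, 368], 'nested': {'a': [5, 3]}}
`original['nested']['a'].append(377)` → original = {'data': [1, 5, 9, 368], 'nested': {'a': [5, 3, 377]}}; shallow = {'data': [1, 5, 9, 368], 'nested': {'a': [5, 3, 377]}}
`print(shallow['data'])` → prints [1, 5, 9, 368]
`print(shallow['nested']['a'])` → prints [5, 3, 377]
`print(deep['data'])` → prints [1, 5, 9]
`print(deep['nested']['a'])` → prints [5, 3]

Answer:
[1, 5, 9, 368]
[5, 3, 377]
[1, 5, 9]
[5, 3]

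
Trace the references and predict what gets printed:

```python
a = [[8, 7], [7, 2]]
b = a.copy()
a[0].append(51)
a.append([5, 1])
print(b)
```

Key concept: shallow copy with nested lists.
Step by step:
`a = [[8, 7], [7, 2]]` → a = [[8, 7], [7, 2]]
`b = a.copy()` → b = [[8, 7], [7, 2]]
`a[0].append(51)` → a = [[8, 7, 51], [7, 2]]; b = [[8, 7, 51], [7, 2]]
`a.append([5, 1])` → a = [[8, 7, 51], [7, 2], [5, 1]]
`print(b)` → prints [[8, 7, 51], [7, 2]]

Answer: [[8, 7, 51], [7, 2]]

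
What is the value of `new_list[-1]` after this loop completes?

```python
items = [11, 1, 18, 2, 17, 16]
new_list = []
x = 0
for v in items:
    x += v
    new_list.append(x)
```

Cumulative sum ends at 65
`new_list` takes the values: [] → [11] → [11, 12] → [11, 12, 30] → [11, 12, 30, 32] → [11, 12, 30, 32, 49] → [11, 12, 30, 32, 49, 65]
So `new_list[-1]` = 65

Answer: 65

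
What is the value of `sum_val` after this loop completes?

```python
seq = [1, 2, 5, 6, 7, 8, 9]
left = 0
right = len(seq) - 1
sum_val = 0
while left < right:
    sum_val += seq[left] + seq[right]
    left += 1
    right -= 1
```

Sum of pairs from ends
`sum_val` takes the values: 0 → 10 → 20 → 32

Answer: 32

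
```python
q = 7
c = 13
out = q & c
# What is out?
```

Trace:
`q = 7` → q = 7
`c = 13` → c = 13
`out = q & c` → out = 5
So out = 5

Answer: 5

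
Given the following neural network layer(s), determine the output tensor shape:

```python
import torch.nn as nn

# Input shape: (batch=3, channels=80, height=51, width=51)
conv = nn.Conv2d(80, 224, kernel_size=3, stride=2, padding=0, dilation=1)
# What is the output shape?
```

Input: (3, 80, 51, 51) -> Output: (3, 224, 25, 25)

Answer: (3, 224, 25, 25)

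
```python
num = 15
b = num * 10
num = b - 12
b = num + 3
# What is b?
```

Trace:
`num = 15` → num = 15
`b = num * 10` → b = 150
`num = b - 12` → num = 138
`b = num + 3` → b = 141
So b = 141

Answer: 141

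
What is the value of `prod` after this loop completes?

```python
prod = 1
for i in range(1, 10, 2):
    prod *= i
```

Product of 1, 3, 5, ... up to 9
`prod` takes the values: 1 → 3 → 15 → 105 → 945

Answer: 945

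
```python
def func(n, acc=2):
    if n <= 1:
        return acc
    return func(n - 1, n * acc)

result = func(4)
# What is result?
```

Accumulator trace (n, acc): (4, 2) -> (3, 8) -> (2, 24) -> (1, 48) -> return 48

Answer: 48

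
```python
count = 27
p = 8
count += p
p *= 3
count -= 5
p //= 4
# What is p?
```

Trace:
`count = 27` → count = 27
`p = 8` → p = 8
`count += p` → count = 35
`p *= 3` → p = 24
`count -= 5` → count = 30
`p //= 4` → p = 6
So p = 6

Answer: 6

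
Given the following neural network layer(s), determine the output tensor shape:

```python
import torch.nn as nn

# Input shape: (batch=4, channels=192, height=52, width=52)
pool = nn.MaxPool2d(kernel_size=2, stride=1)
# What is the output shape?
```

Input: (4, 192, 52, 52) -> Output: (4, 192, 51, 51)

Answer: (4, 192, 51, 51)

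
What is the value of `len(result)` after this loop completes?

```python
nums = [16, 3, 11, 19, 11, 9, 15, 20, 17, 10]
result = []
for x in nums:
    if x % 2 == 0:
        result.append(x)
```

Count even numbers in [16, 3, 11, 19, 11, 9, 15, 20, 17, 10]
`result` takes the values: [] → [16] → [16, 20] → [16, 20, 10]
So `len(result)` = 3

Answer: 3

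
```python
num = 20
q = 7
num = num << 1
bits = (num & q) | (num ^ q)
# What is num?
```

Trace:
`num = 20` → num = 20
`q = 7` → q = 7
`num = num << 1` → num = 40
`bits = (num & q) | (num ^ q)` → bits = 47
So num = 40

Answer: 40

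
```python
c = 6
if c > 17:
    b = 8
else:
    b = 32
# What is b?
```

Trace:
`c = 6` → c = 6
`if c > 17: ...` → c > 17 is False, take else branch → b = 32
So b = 32

Answer: 32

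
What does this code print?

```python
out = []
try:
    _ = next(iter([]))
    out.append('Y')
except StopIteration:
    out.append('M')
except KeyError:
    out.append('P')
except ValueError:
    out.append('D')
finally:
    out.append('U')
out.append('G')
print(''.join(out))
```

Execution trace: 'M' (except StopIteration) → 'U' (finally) → 'G' (after the try/except). Output: MUG

Answer: MUG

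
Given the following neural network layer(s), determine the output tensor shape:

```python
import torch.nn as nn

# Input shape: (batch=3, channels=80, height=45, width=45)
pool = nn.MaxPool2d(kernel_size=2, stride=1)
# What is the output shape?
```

Input: (3, 80, 45, 45) -> Output: (3, 80, 44, 44)

Answer: (3, 80, 44, 44)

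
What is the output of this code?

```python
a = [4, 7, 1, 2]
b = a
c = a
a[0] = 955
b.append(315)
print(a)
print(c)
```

Key concept: multiple aliases.
Step by step:
`a = [4, 7, 1, 2]` → a = [4, 7, 1, 2]
`b = a` → b = [4, 7, 1, 2] (same object as a)
`c = a` → c = [4, 7, 1, 2] (same object as a, b)
`a[0] = 955` → a = [955, 7, 1, 2] (same object as b, c); b = [955, 7, 1, 2] (same object as a, c); c = [955, 7, 1, 2] (same object as a, b)
`b.append(315)` → a = [955, 7, 1, 2, 315] (same object as b, c); b = [955, 7, 1, 2, 315] (same object as a, c); c = [955, 7, 1, 2, 315] (same object as a, b)
`print(a)` → prints [955, 7, 1, 2, 315]
`print(c)` → prints [955, 7, 1, 2, 315]

Answer:
[955, 7, 1, 2, 315]
[955, 7, 1, 2, 315]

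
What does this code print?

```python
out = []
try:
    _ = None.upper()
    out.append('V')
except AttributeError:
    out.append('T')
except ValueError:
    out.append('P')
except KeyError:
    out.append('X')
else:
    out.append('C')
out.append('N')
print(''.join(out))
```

Execution trace: 'T' (except AttributeError) → 'N' (after the try/except). Output: TN

Answer: TN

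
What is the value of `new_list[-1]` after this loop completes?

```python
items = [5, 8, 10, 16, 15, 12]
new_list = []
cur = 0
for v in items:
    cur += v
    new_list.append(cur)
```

Cumulative sum ends at 66
`new_list` takes the values: [] → [5] → [5, 13] → [5, 13, 23] → [5, 13, 23, 39] → [5, 13, 23, 39, 54] → [5, 13, 23, 39, 54, 66]
So `new_list[-1]` = 66

Answer: 66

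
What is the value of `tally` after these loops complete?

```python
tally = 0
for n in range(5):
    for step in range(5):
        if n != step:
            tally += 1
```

5² - 5 (exclude diagonal)
`tally` takes the values: 0 → 1 → 2 → 3 → 4 → 5 → 6 → 7 → 8 → 9 → 10 → 11 → 12 → 13 → 14 → 15 → 16 → 17 → 18 → 19 → 20

Answer: 20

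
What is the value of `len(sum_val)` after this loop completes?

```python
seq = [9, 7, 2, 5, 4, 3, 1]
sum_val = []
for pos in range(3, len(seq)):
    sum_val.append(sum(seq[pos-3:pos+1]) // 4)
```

Number of 4-element averages
`sum_val` takes the values: [] → [5] → [5, 4] → [5, 4, 3] → [5, 4, 3, 3]
So `len(sum_val)` = 4

Answer: 4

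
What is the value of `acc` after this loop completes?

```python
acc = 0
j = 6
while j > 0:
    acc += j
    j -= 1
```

Sum 6 down to 1
`acc` takes the values: 0 → 6 → 11 → 15 → 18 → 20 → 21

Answer: 21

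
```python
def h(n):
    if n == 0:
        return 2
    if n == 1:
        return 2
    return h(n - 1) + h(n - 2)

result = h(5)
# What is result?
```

Build up from base cases: h(0)=2, h(1)=2, h(2)=4, h(3)=6, h(4)=10, h(5)=16

Answer: 16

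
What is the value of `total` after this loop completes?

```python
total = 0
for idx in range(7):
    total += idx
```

Sum of 0 to 6 = 21
`total` takes the values: 0 → 1 → 3 → 6 → 10 → 15 → 21

Answer: 21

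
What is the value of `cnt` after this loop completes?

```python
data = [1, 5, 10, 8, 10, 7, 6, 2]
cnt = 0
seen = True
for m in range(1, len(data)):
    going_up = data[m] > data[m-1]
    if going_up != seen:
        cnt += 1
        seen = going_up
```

Count direction changes in [1, 5, 10, 8, 10, 7, 6, 2]
`cnt` takes the values: 0 → 1 → 2 → 3

Answer: 3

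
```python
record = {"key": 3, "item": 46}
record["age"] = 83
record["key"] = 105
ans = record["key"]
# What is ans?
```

Trace:
`record = {"key": 3, "item": 46}` → record = {'key': 3, 'item': 46}
`record["age"] = 83` → record = {'key': 3, 'item': 46, 'age': 83}
`record["key"] = 105` → record = {'key': 105, 'item': 46, 'age': 83}
`ans = record["key"]` → ans = 105
So ans = 105

Answer: 105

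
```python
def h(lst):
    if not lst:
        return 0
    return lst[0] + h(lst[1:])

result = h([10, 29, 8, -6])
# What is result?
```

10 + 29 + 8 + (-6) + 0 = 41

Answer: 41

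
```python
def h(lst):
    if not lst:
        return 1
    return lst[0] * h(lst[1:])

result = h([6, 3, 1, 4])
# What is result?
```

Product over [6, 3, 1, 4] = 6 * 3 * 1 * 4 = 72

Answer: 72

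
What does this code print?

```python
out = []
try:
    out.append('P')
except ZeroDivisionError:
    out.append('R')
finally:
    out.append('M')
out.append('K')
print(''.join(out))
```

Execution trace: 'P' (try body, no exception) → 'M' (finally) → 'K' (after the try/except). Output: PMK

Answer: PMK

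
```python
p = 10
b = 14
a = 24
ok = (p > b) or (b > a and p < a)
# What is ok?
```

Trace:
`p = 10` → p = 10
`b = 14` → b = 14
`a = 24` → a = 24
`ok = (p > b) or (b > a and p < a)` → ok = False
So ok = False

Answer: False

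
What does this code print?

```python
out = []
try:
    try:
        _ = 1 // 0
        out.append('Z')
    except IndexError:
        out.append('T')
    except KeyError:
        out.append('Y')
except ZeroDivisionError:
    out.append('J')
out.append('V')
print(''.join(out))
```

Execution trace: 'J' (outer except ZeroDivisionError) → 'V' (after the try/except). Output: JV

Answer: JV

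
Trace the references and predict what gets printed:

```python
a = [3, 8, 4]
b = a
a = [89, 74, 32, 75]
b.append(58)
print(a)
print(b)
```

Key concept: rebinding vs mutation: a is rebound to a new list, b still points at the original.
Step by step:
`a = [3, 8, 4]` → a = [3, 8, 4]
`b = a` → b = [3, 8, 4] (same object as a)
`a = [89, 74, 32, 75]` → a = [89, 74, 32, 75]
`b.append(58)` → b = [3, 8, 4, 58]
`print(a)` → prints [89, 74, 32, 75]
`print(b)` → prints [3, 8, 4, 58]

Answer:
[89, 74, 32, 75]
[3, 8, 4, 58]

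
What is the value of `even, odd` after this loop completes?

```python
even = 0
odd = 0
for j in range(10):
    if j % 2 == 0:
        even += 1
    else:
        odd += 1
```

Count evens and odds in range(10)
`even, odd` takes the values: (0, 0) → (1, 0) → (1, 1) → (2, 1) → (2, 2) → (3, 2) → (3, 3) → (4, 3) → (4, 4) → (5, 4) → (5, 5)

Answer: 5, 5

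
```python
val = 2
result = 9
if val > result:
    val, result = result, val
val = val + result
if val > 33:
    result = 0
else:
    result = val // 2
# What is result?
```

Trace:
`val = 2` → val = 2
`result = 9` → result = 9
`if val > result: ...` → val > result is False → no variable changes
`val = val + result` → val = 11
`if val > 33: ...` → val > 33 is False, take else branch → result = 5
So result = 5

Answer: 5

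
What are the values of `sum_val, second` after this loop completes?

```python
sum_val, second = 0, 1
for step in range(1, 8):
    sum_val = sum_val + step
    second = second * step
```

Sum and factorial of 1 to 7
`sum_val, second` takes the values: (0, 1) → (1, 1) → (3, 1) → (3, 2) → (6, 2) → (6, 6) → (10, 6) → (10, 24) → (15, 24) → (15, 120) → (21, 120) → (21, 720) → (28, 720) → (28, 5040)

Answer: 28, 5040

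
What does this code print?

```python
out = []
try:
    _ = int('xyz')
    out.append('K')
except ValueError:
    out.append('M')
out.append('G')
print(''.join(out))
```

Execution trace: 'M' (except ValueError) → 'G' (after the try/except). Output: MG

Answer: MG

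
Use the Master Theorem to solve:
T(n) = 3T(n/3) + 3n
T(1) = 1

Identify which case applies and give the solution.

a=3, b=3, f(n)=3n. log_3(3) = 1. Since c=1 = 1, Case 2 applies: T(n) = Θ(n^log_b(a) · log n) = O(n log n).

Answer: O(n log n) - Case 2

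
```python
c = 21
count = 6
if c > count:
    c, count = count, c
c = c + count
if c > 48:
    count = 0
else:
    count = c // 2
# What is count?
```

Trace:
`c = 21` → c = 21
`count = 6` → count = 6
`if c > count: ...` → c > count is True → c = 6; count = 21
`c = c + count` → c = 27
`if c > 48: ...` → c > 48 is False, take else branch → count = 13
So count = 13

Answer: 13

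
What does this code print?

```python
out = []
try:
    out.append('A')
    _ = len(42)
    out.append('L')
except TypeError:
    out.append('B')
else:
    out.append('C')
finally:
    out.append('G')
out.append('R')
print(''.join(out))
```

Execution trace: 'A' (try body) → 'B' (except TypeError) → 'G' (finally) → 'R' (after the try/except). Output: ABGR

Answer: ABGR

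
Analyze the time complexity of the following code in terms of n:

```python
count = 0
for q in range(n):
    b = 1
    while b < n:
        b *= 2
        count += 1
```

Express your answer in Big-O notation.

Each loop level contributes: n × log n. Multiplying the contributions gives O(n log n).

Answer: O(n log n)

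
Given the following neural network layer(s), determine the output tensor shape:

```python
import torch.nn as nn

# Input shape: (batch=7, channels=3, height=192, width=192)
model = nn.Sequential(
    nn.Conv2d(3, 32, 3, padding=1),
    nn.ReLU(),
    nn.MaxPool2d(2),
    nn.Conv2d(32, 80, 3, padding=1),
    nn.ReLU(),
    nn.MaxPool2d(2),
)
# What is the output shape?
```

Input: (7, 3, 192, 192) -> after first Conv2d: (7, 32, 192, 192) -> after first MaxPool2d: (7, 32, 96, 96) -> after second Conv2d: (7, 80, 96, 96) -> Output: (7, 80, 48, 48)

Answer: (7, 80, 48, 48)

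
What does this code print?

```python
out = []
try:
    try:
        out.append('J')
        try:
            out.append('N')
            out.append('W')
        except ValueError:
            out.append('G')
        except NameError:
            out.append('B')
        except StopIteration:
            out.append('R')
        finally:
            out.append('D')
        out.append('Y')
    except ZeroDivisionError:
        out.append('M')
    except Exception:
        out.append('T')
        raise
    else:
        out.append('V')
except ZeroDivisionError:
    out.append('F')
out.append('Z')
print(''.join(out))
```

Execution trace: 'J' (try body) → 'N' (inner try body) → 'W' (inner try body, no exception) → 'D' (inner finally) → 'Y' (try body, no exception) → 'V' (else) → 'Z' (after the try/except). Output: JNWDYVZ

Answer: JNWDYVZ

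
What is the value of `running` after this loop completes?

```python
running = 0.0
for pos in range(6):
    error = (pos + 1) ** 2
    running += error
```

Sum of squared losses 1² + 2² + ... + 6²
`running` takes the values: 0.0 → 1.0 → 5.0 → 14.0 → 30.0 → 55.0 → 91.0

Answer: 91.0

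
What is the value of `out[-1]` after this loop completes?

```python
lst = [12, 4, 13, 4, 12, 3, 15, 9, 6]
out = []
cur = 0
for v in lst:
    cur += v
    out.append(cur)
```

Cumulative sum ends at 78
`out` takes the values: [] → [12] → [12, 16] → [12, 16, 29] → [12, 16, 29, 33] → [12, 16, 29, 33, 45] → [12, 16, 29, 33, 45, 48] → [12, 16, 29, 33, 45, 48, 63] → [12, 16, 29, 33, 45, 48, 63, 72] → [12, 16, 29, 33, 45, 48, 63, 72, 78]
So `out[-1]` = 78

Answer: 78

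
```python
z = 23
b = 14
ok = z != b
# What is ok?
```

Trace:
`z = 23` → z = 23
`b = 14` → b = 14
`ok = z != b` → ok = True
So ok = True

Answer: True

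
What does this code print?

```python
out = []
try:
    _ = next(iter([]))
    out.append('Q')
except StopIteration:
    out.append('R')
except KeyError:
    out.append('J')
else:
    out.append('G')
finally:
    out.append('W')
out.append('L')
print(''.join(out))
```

Execution trace: 'R' (except StopIteration) → 'W' (finally) → 'L' (after the try/except). Output: RWL

Answer: RWL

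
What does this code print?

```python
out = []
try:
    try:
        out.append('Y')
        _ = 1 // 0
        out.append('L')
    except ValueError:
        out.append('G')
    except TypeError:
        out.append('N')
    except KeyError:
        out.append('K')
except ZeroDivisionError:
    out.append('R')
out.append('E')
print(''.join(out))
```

Execution trace: 'Y' (try body) → 'R' (outer except ZeroDivisionError) → 'E' (after the try/except). Output: YRE

Answer: YRE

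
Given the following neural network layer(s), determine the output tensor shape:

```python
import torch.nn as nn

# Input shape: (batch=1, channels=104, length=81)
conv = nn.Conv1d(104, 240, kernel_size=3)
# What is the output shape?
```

Input: (1, 104, 81) -> Output: (1, 240, 79)

Answer: (1, 240, 79)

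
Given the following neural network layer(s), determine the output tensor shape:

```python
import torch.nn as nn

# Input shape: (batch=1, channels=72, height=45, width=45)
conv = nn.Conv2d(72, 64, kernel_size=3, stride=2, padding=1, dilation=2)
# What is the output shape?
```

Input: (1, 72, 45, 45) -> Output: (1, 64, 22, 22)

Answer: (1, 64, 22, 22)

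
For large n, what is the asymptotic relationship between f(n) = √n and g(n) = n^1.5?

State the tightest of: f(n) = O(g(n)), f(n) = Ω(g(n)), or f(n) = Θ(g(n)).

√n vs n^1.5: f(n) = O(g(n)) but not Ω(g(n)) — n^1.5 grows strictly faster than √n.

Answer: f(n) = O(g(n)) but not Ω(g(n)) — n^1.5 grows strictly faster than √n.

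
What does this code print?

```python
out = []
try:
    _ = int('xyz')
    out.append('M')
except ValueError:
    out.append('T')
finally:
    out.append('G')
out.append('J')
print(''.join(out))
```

Execution trace: 'T' (except ValueError) → 'G' (finally) → 'J' (after the try/except). Output: TGJ

Answer: TGJ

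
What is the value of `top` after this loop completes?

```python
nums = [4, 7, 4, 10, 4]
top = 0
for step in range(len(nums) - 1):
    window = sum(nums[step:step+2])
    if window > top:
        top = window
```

Max sum of 2-element window in [4, 7, 4, 10, 4]
`top` takes the values: 0 → 11 → 14

Answer: 14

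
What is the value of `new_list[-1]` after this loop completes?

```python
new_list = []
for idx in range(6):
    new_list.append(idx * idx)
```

Last element of squares 0 to 5
`new_list` takes the values: [] → [0] → [0, 1] → [0, 1, 4] → [0, 1, 4, 9] → [0, 1, 4, 9, 16] → [0, 1, 4, 9, 16, 25]
So `new_list[-1]` = 25

Answer: 25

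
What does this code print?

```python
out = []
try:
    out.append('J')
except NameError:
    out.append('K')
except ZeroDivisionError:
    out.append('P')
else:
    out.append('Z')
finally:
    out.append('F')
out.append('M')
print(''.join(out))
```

Execution trace: 'J' (try body, no exception) → 'Z' (else) → 'F' (finally) → 'M' (after the try/except). Output: JZFM

Answer: JZFM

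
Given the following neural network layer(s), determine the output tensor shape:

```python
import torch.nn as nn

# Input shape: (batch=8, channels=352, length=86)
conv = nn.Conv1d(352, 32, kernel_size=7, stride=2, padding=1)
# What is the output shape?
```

Input: (8, 352, 86) -> Output: (8, 32, 41)

Answer: (8, 32, 41)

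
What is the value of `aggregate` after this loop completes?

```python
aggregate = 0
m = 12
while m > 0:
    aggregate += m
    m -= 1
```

Sum 12 down to 1
`aggregate` takes the values: 0 → 12 → 23 → 33 → 42 → 50 → 57 → 63 → 68 → 72 → 75 → 77 → 78

Answer: 78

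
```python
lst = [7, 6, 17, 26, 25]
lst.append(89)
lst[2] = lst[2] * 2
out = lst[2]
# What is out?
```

Trace:
`lst = [7, 6, 17, 26, 25]` → lst = [7, 6, 17, 26, 25]
`lst.append(89)` → lst = [7, 6, 17, 26, 25, 89]
`lst[2] = lst[2] * 2` → lst = [7, 6, 34, 26, 25, 89]
`out = lst[2]` → out = 34
So out = 34

Answer: 34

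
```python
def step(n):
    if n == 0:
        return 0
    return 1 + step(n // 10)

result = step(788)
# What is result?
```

Count of digits of 788: 3

Answer: 3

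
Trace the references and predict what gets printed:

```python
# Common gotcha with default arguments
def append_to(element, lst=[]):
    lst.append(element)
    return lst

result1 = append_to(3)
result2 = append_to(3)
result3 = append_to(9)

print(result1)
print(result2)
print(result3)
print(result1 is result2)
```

Key concept: mutable default argument gotcha.
Step by step:
`result1 = append_to(3)` → result1 = [3]
`result2 = append_to(3)` → result1 = [3, 3] (same object as result2); result2 = [3, 3] (same object as result1)
`result3 = append_to(9)` → result1 = [3, 3, 9] (same object as result2, result3); result2 = [3, 3, 9] (same object as result1, result3); result3 = [3, 3, 9] (same object as result1, result2)
`print(result1)` → prints [3, 3, 9]
`print(result2)` → prints [3, 3, 9]
`print(result3)` → prints [3, 3, 9]
`print(result1 is result2)` → prints True

Answer:
[3, 3, 9]
[3, 3, 9]
[3, 3, 9]
True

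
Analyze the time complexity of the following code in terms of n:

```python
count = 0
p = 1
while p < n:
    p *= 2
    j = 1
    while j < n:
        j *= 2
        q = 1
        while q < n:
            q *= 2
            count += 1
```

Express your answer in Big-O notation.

Each loop level contributes: log n × log n × log n. Multiplying the contributions gives O(log^3 n).

Answer: O(log^3 n)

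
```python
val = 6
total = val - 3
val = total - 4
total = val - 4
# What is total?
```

Trace:
`val = 6` → val = 6
`total = val - 3` → total = 3
`val = total - 4` → val = -1
`total = val - 4` → total = -5
So total = -5

Answer: -5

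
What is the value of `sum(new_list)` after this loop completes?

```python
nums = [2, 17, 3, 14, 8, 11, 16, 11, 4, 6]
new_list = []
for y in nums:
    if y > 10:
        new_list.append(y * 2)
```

Sum of doubled values > 10
`new_list` takes the values: [] → [34] → [34, 28] → [34, 28, 22] → [34, 28, 22, 32] → [34, 28, 22, 32, 22]
So `sum(new_list)` = 138

Answer: 138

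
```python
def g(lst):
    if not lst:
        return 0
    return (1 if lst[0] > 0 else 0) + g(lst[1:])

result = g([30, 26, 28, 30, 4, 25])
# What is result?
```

Count of positive elements in [30, 26, 28, 30, 4, 25] = 6

Answer: 6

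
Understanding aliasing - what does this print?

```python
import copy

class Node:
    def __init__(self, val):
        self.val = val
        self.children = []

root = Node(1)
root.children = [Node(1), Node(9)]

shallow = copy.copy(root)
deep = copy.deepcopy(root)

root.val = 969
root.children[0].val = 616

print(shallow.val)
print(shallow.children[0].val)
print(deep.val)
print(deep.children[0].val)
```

Key concept: deep copy with custom objects.
Step by step:
`root = Node(1)` → root = Node(val=1, children=[])
`root.children = [Node(1), Node(9)]` → root = Node(val=1, children=[Node(val=1, children=[]), Node(val=9, children=[])])
`shallow = copy.copy(root)` → shallow = Node(val=1, children=[Node(val=1, children=[]), Node(val=9, children=[])])
`deep = copy.deepcopy(root)` → deep = Node(val=1, children=[Node(val=1, children=[]), Node(val=9, children=[])])
`root.val = 969` → root = Node(val=969, children=[Node(val=1, children=[]), Node(val=9, children=[])])
`root.children[0].val = 616` → root = Node(val=969, children=[Node(val=616, children=[]), Node(val=9, children=[])]); shallow = Node(val=1, children=[Node(val=616, children=[]), Node(val=9, children=[])])
`print(shallow.val)` → prints 1
`print(shallow.children[0].val)` → prints 616
`print(deep.val)` → prints 1
`print(deep.children[0].val)` → prints 1

Answer:
1
616
1
1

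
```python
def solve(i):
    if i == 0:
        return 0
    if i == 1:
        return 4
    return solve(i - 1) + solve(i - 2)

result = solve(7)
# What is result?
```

Build up from base cases: solve(0)=0, solve(1)=4, solve(2)=4, solve(3)=8, solve(4)=12, solve(5)=20, solve(6)=32, ..., solve(7)=52

Answer: 52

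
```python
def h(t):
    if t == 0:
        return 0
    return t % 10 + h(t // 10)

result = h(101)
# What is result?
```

Sum of digits of 101: 1 + 0 + 1 = 2

Answer: 2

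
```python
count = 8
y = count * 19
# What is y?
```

Trace:
`count = 8` → count = 8
`y = count * 19` → y = 152
So y = 152

Answer: 152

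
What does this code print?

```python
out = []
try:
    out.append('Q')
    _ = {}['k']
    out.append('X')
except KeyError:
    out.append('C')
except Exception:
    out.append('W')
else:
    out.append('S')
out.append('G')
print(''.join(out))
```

Execution trace: 'Q' (try body) → 'C' (except KeyError) → 'G' (after the try/except). Output: QCG

Answer: QCG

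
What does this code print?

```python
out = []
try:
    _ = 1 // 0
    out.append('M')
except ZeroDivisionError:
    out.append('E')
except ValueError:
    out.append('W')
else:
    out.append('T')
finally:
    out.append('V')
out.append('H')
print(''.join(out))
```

Execution trace: 'E' (except ZeroDivisionError) → 'V' (finally) → 'H' (after the try/except). Output: EVH

Answer: EVH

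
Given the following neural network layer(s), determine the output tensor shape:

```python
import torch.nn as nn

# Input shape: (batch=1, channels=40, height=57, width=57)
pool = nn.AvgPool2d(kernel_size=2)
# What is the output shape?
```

Input: (1, 40, 57, 57) -> Output: (1, 40, 28, 28)

Answer: (1, 40, 28, 28)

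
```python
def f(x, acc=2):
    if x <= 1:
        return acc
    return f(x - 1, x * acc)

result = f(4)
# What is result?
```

Accumulator trace (n, acc): (4, 2) -> (3, 8) -> (2, 24) -> (1, 48) -> return 48

Answer: 48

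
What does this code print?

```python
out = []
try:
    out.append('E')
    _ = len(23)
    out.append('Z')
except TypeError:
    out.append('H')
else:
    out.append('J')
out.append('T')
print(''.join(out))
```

Execution trace: 'E' (try body) → 'H' (except TypeError) → 'T' (after the try/except). Output: EHT

Answer: EHT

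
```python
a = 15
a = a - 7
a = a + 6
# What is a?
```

Trace:
`a = 15` → a = 15
`a = a - 7` → a = 8
`a = a + 6` → a = 14
So a = 14

Answer: 14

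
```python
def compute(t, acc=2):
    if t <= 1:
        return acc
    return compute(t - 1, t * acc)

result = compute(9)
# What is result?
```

Accumulator trace (n, acc): (9, 2) -> (8, 18) -> (7, 144) -> (6, 1008) -> (5, 6048) -> (4, 30240) -> (3, 120960) -> (2, 362880) -> (1, 725760) -> return 725760

Answer: 725760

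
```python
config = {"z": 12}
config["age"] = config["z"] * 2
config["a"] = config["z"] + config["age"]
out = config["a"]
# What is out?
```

Trace:
`config = {"z": 12}` → config = {'z': 12}
`config["age"] = config["z"] * 2` → config = {'z': 12, 'age': 24}
`config["a"] = config["z"] + config["age"]` → config = {'z': 12, 'age': 24, 'a': 36}
`out = config["a"]` → out = 36
So out = 36

Answer: 36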